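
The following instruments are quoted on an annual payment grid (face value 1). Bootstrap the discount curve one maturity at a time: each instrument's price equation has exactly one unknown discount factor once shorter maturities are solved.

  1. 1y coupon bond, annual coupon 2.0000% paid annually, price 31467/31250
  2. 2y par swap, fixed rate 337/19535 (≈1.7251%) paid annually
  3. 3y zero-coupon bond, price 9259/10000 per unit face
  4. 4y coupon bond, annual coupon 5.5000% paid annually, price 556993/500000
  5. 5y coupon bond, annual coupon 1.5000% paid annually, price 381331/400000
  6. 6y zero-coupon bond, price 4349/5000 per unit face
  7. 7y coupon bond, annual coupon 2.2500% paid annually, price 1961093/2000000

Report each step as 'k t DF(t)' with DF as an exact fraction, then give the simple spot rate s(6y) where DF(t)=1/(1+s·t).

1 1 617/625
2 2 9663/10000
3 3 9259/10000
4 4 4529/5000
5 5 8833/10000
6 6 4349/5000
7 7 8371/10000
s(6y) = (1/(4349/5000) − 1)/(6) = 217/8698 ≈ 2.4948%

step 1 [1y] bond c/1=1/50: DF=(31467/31250 − 1/50·(0))/(1+1/50) = 617/625 ≈ 0.987200
step 2 [2y] swap r/1=337/19535: DF=(1 − 337/19535·(0.987200))/(1+337/19535) = 9663/10000 ≈ 0.966300
step 3 [3y] zero: DF = P = 9259/10000 ≈ 0.925900
step 4 [4y] bond c/1=11/200: DF=(556993/500000 − 11/200·(0.987200+0.966300+0.925900))/(1+11/200) = 4529/5000 ≈ 0.905800
step 5 [5y] bond c/1=3/200: DF=(381331/400000 − 3/200·(0.987200+0.966300+0.925900+0.905800))/(1+3/200) = 8833/10000 ≈ 0.883300
step 6 [6y] zero: DF = P = 4349/5000 ≈ 0.869800
step 7 [7y] bond c/1=9/400: DF=(1961093/2000000 − 9/400·(0.987200+0.966300+0.925900+0.905800+0.883300+0.869800))/(1+9/400) = 8371/10000 ≈ 0.837100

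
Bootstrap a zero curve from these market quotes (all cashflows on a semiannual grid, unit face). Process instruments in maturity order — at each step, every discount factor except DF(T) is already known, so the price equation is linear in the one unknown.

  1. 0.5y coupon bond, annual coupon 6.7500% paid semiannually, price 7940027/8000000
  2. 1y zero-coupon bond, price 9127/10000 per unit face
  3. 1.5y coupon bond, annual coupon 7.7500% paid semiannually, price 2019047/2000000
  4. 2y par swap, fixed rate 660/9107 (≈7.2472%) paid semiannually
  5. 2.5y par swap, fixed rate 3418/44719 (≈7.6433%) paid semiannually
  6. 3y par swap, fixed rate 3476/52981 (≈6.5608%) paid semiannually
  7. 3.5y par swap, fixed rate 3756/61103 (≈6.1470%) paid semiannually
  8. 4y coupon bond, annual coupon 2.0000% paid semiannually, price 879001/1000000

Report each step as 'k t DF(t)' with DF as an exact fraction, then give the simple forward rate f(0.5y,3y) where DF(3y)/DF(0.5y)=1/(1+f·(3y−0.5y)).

step 1 [0.5y] bond c/2=27/800: DF=(7940027/8000000 − 27/800·(0))/(1+27/800) = 9601/10000 ≈ 0.960100
step 2 [1y] zero: DF = P = 9127/10000 ≈ 0.912700
step 3 [1.5y] bond c/2=31/800: DF=(2019047/2000000 − 31/800·(0.960100+0.912700))/(1+31/800) = 451/500 ≈ 0.902000
step 4 [2y] swap r/2=330/9107: DF=(1 − 330/9107·(0.960100+0.912700+0.902000))/(1+330/9107) = 217/250 ≈ 0.868000
step 5 [2.5y] swap r/2=1709/44719: DF=(1 − 1709/44719·(0.960100+0.912700+0.902000+0.868000))/(1+1709/44719) = 8291/10000 ≈ 0.829100
step 6 [3y] swap r/2=1738/52981: DF=(1 − 1738/52981·(0.960100+0.912700+0.902000+0.868000+0.829100))/(1+1738/52981) = 4131/5000 ≈ 0.826200
step 7 [3.5y] swap r/2=1878/61103: DF=(1 − 1878/61103·(0.960100+0.912700+0.902000+0.868000+0.829100+0.826200))/(1+1878/61103) = 4061/5000 ≈ 0.812200
step 8 [4y] bond c/2=1/100: DF=(879001/1000000 − 1/100·(0.960100+0.912700+0.902000+0.868000+0.829100+0.826200+0.812200))/(1+1/100) = 4049/5000 ≈ 0.809800

1 1/2 9601/10000
2 1 9127/10000
3 3/2 451/500
4 2 217/250
5 5/2 8291/10000
6 3 4131/5000
7 7/2 4061/5000
8 4 4049/5000
f(0.5y,3y) = ((9601/10000)/(4131/5000) − 1)/(5/2) = 1339/20655 ≈ 6.4827%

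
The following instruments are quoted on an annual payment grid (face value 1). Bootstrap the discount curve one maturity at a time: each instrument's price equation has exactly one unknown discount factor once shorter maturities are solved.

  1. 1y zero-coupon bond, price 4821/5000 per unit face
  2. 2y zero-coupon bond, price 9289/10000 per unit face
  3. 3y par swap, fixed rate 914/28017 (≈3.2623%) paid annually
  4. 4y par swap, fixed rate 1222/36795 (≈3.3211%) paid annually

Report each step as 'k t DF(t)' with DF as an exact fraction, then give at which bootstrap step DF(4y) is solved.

1 1 4821/5000
2 2 9289/10000
3 3 4543/5000
4 4 4389/5000
DF(4y) is solved at step 4

step 1 [1y] zero: DF = P = 4821/5000 ≈ 0.964200
step 2 [2y] zero: DF = P = 9289/10000 ≈ 0.928900
step 3 [3y] swap r/1=914/28017: DF=(1 − 914/28017·(0.964200+0.928900))/(1+914/28017) = 4543/5000 ≈ 0.908600
step 4 [4y] swap r/1=1222/36795: DF=(1 − 1222/36795·(0.964200+0.928900+0.908600))/(1+1222/36795) = 4389/5000 ≈ 0.877800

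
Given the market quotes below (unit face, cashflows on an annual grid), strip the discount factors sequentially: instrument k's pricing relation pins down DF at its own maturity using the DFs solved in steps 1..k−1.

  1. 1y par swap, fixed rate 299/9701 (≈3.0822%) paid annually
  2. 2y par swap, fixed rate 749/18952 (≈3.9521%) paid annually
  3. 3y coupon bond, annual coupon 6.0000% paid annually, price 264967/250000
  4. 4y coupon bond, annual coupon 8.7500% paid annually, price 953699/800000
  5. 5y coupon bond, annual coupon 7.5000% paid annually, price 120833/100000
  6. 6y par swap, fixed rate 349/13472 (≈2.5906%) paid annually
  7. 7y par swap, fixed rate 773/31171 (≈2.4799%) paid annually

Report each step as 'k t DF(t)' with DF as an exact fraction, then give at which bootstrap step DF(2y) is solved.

1 1 9701/10000
2 2 9251/10000
3 3 4463/5000
4 4 8719/10000
5 5 8687/10000
6 6 2151/2500
7 7 4227/5000
DF(2y) is solved at step 2

step 1 [1y] swap r/1=299/9701: DF=(1 − 299/9701·(0))/(1+299/9701) = 9701/10000 ≈ 0.970100
step 2 [2y] swap r/1=749/18952: DF=(1 − 749/18952·(0.970100))/(1+749/18952) = 9251/10000 ≈ 0.925100
step 3 [3y] bond c/1=3/50: DF=(264967/250000 − 3/50·(0.970100+0.925100))/(1+3/50) = 4463/5000 ≈ 0.892600
step 4 [4y] bond c/1=7/80: DF=(953699/800000 − 7/80·(0.970100+0.925100+0.892600))/(1+7/80) = 8719/10000 ≈ 0.871900
step 5 [5y] bond c/1=3/40: DF=(120833/100000 − 3/40·(0.970100+0.925100+0.892600+0.871900))/(1+3/40) = 8687/10000 ≈ 0.868700
step 6 [6y] swap r/1=349/13472: DF=(1 − 349/13472·(0.970100+0.925100+0.892600+0.871900+0.868700))/(1+349/13472) = 2151/2500 ≈ 0.860400
step 7 [7y] swap r/1=773/31171: DF=(1 − 773/31171·(0.970100+0.925100+0.892600+0.871900+0.868700+0.860400))/(1+773/31171) = 4227/5000 ≈ 0.845400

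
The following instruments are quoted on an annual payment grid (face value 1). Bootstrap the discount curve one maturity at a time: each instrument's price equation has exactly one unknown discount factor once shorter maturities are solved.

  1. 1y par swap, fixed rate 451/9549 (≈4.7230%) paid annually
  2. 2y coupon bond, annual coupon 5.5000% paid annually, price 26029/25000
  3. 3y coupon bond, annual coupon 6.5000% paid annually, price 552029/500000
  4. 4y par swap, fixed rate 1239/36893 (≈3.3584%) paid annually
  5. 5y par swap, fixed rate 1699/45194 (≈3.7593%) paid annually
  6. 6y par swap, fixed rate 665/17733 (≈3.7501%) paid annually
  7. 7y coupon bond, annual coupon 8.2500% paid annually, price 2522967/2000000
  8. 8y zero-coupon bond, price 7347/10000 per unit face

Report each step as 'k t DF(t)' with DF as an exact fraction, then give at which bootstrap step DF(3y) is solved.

1 1 9549/10000
2 2 9371/10000
3 3 2303/2500
4 4 8761/10000
5 5 8301/10000
6 6 1601/2000
7 7 7599/10000
8 8 7347/10000
DF(3y) is solved at step 3

step 1 [1y] swap r/1=451/9549: DF=(1 − 451/9549·(0))/(1+451/9549) = 9549/10000 ≈ 0.954900
step 2 [2y] bond c/1=11/200: DF=(26029/25000 − 11/200·(0.954900))/(1+11/200) = 9371/10000 ≈ 0.937100
step 3 [3y] bond c/1=13/200: DF=(552029/500000 − 13/200·(0.954900+0.937100))/(1+13/200) = 2303/2500 ≈ 0.921200
step 4 [4y] swap r/1=1239/36893: DF=(1 − 1239/36893·(0.954900+0.937100+0.921200))/(1+1239/36893) = 8761/10000 ≈ 0.876100
step 5 [5y] swap r/1=1699/45194: DF=(1 − 1699/45194·(0.954900+0.937100+0.921200+0.876100))/(1+1699/45194) = 8301/10000 ≈ 0.830100
step 6 [6y] swap r/1=665/17733: DF=(1 − 665/17733·(0.954900+0.937100+0.921200+0.876100+0.830100))/(1+665/17733) = 1601/2000 ≈ 0.800500
step 7 [7y] bond c/1=33/400: DF=(2522967/2000000 − 33/400·(0.954900+0.937100+0.921200+0.876100+0.830100+0.800500))/(1+33/400) = 7599/10000 ≈ 0.759900
step 8 [8y] zero: DF = P = 7347/10000 ≈ 0.734700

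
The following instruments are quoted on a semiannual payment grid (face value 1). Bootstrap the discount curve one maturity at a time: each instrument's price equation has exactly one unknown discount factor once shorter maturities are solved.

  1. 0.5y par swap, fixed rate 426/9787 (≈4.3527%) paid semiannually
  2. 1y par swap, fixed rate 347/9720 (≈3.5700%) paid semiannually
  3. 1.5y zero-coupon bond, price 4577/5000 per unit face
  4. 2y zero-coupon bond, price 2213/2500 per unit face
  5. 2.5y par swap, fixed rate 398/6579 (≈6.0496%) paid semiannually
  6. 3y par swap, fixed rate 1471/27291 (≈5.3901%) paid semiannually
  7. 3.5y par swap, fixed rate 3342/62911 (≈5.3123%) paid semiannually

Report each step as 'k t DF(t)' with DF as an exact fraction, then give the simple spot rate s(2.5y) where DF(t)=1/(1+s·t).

step 1 [0.5y] swap r/2=213/9787: DF=(1 − 213/9787·(0))/(1+213/9787) = 9787/10000 ≈ 0.978700
step 2 [1y] swap r/2=347/19440: DF=(1 − 347/19440·(0.978700))/(1+347/19440) = 9653/10000 ≈ 0.965300
step 3 [1.5y] zero: DF = P = 4577/5000 ≈ 0.915400
step 4 [2y] zero: DF = P = 2213/2500 ≈ 0.885200
step 5 [2.5y] swap r/2=199/6579: DF=(1 − 199/6579·(0.978700+0.965300+0.915400+0.885200))/(1+199/6579) = 8607/10000 ≈ 0.860700
step 6 [3y] swap r/2=1471/54582: DF=(1 − 1471/54582·(0.978700+0.965300+0.915400+0.885200+0.860700))/(1+1471/54582) = 8529/10000 ≈ 0.852900
step 7 [3.5y] swap r/2=1671/62911: DF=(1 − 1671/62911·(0.978700+0.965300+0.915400+0.885200+0.860700+0.852900))/(1+1671/62911) = 8329/10000 ≈ 0.832900

1 1/2 9787/10000
2 1 9653/10000
3 3/2 4577/5000
4 2 2213/2500
5 5/2 8607/10000
6 3 8529/10000
7 7/2 8329/10000
s(2.5y) = (1/(8607/10000) − 1)/(5/2) = 2786/43035 ≈ 6.4738%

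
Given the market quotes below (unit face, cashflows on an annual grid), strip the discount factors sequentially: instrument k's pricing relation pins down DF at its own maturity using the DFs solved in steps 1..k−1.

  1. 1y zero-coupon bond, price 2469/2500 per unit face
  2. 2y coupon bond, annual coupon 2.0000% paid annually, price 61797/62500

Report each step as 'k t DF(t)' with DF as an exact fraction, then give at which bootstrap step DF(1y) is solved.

1 1 2469/2500
2 2 19/20
DF(1y) is solved at step 1

step 1 [1y] zero: DF = P = 2469/2500 ≈ 0.987600
step 2 [2y] bond c/1=1/50: DF=(61797/62500 − 1/50·(0.987600))/(1+1/50) = 19/20 ≈ 0.950000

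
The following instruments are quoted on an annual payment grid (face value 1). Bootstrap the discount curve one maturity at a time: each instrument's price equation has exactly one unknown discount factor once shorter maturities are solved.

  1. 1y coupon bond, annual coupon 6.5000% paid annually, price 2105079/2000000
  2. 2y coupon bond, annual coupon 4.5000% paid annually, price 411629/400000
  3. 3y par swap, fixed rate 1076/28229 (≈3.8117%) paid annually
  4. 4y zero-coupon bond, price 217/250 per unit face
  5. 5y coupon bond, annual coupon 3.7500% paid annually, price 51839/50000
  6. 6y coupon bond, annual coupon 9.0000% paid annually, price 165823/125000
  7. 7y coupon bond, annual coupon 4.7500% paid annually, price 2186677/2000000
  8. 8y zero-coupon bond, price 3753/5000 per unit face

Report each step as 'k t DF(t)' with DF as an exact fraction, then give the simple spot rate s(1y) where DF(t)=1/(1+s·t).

step 1 [1y] bond c/1=13/200: DF=(2105079/2000000 − 13/200·(0))/(1+13/200) = 9883/10000 ≈ 0.988300
step 2 [2y] bond c/1=9/200: DF=(411629/400000 − 9/200·(0.988300))/(1+9/200) = 4711/5000 ≈ 0.942200
step 3 [3y] swap r/1=1076/28229: DF=(1 − 1076/28229·(0.988300+0.942200))/(1+1076/28229) = 2231/2500 ≈ 0.892400
step 4 [4y] zero: DF = P = 217/250 ≈ 0.868000
step 5 [5y] bond c/1=3/80: DF=(51839/50000 − 3/80·(0.988300+0.942200+0.892400+0.868000))/(1+3/80) = 8659/10000 ≈ 0.865900
step 6 [6y] bond c/1=9/100: DF=(165823/125000 − 9/100·(0.988300+0.942200+0.892400+0.868000+0.865900))/(1+9/100) = 1051/1250 ≈ 0.840800
step 7 [7y] bond c/1=19/400: DF=(2186677/2000000 − 19/400·(0.988300+0.942200+0.892400+0.868000+0.865900+0.840800))/(1+19/400) = 799/1000 ≈ 0.799000
step 8 [8y] zero: DF = P = 3753/5000 ≈ 0.750600

1 1 9883/10000
2 2 4711/5000
3 3 2231/2500
4 4 217/250
5 5 8659/10000
6 6 1051/1250
7 7 799/1000
8 8 3753/5000
s(1y) = (1/(9883/10000) − 1)/(1) = 117/9883 ≈ 1.1839%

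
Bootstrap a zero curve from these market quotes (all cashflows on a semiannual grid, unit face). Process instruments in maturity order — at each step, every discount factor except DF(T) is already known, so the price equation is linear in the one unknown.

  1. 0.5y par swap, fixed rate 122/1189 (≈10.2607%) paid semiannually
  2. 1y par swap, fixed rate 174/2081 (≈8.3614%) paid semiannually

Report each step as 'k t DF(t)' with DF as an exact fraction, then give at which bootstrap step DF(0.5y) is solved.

1 1/2 1189/1250
2 1 9217/10000
DF(0.5y) is solved at step 1

step 1 [0.5y] swap r/2=61/1189: DF=(1 − 61/1189·(0))/(1+61/1189) = 1189/1250 ≈ 0.951200
step 2 [1y] swap r/2=87/2081: DF=(1 − 87/2081·(0.951200))/(1+87/2081) = 9217/10000 ≈ 0.921700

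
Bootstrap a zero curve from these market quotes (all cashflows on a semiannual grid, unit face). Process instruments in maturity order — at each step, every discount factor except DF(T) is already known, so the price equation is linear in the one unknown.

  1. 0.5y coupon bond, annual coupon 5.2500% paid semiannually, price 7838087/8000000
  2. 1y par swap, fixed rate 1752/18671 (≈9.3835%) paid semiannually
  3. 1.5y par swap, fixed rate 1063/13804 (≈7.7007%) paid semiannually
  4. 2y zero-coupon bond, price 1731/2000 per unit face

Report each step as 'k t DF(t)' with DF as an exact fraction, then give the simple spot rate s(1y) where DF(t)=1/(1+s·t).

1 1/2 9547/10000
2 1 2281/2500
3 3/2 8937/10000
4 2 1731/2000
s(1y) = (1/(2281/2500) − 1)/(1) = 219/2281 ≈ 9.6011%

step 1 [0.5y] bond c/2=21/800: DF=(7838087/8000000 − 21/800·(0))/(1+21/800) = 9547/10000 ≈ 0.954700
step 2 [1y] swap r/2=876/18671: DF=(1 − 876/18671·(0.954700))/(1+876/18671) = 2281/2500 ≈ 0.912400
step 3 [1.5y] swap r/2=1063/27608: DF=(1 − 1063/27608·(0.954700+0.912400))/(1+1063/27608) = 8937/10000 ≈ 0.893700
step 4 [2y] zero: DF = P = 1731/2000 ≈ 0.865500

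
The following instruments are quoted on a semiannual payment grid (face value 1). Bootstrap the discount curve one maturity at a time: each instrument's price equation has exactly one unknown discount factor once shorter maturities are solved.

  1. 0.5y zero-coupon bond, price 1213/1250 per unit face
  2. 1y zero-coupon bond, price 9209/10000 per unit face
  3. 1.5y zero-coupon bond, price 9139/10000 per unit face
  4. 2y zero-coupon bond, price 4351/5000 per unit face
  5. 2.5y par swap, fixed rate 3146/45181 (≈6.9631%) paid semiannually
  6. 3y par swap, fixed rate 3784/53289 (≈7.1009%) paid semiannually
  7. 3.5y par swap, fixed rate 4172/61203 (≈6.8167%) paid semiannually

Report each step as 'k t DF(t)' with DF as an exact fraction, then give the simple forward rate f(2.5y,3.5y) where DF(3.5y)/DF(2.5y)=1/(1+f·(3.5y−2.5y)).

1 1/2 1213/1250
2 1 9209/10000
3 3/2 9139/10000
4 2 4351/5000
5 5/2 8427/10000
6 3 2027/2500
7 7/2 3957/5000
f(2.5y,3.5y) = ((8427/10000)/(3957/5000) − 1)/(1) = 171/2638 ≈ 6.4822%

step 1 [0.5y] zero: DF = P = 1213/1250 ≈ 0.970400
step 2 [1y] zero: DF = P = 9209/10000 ≈ 0.920900
step 3 [1.5y] zero: DF = P = 9139/10000 ≈ 0.913900
step 4 [2y] zero: DF = P = 4351/5000 ≈ 0.870200
step 5 [2.5y] swap r/2=1573/45181: DF=(1 − 1573/45181·(0.970400+0.920900+0.913900+0.870200))/(1+1573/45181) = 8427/10000 ≈ 0.842700
step 6 [3y] swap r/2=1892/53289: DF=(1 − 1892/53289·(0.970400+0.920900+0.913900+0.870200+0.842700))/(1+1892/53289) = 2027/2500 ≈ 0.810800
step 7 [3.5y] swap r/2=2086/61203: DF=(1 − 2086/61203·(0.970400+0.920900+0.913900+0.870200+0.842700+0.810800))/(1+2086/61203) = 3957/5000 ≈ 0.791400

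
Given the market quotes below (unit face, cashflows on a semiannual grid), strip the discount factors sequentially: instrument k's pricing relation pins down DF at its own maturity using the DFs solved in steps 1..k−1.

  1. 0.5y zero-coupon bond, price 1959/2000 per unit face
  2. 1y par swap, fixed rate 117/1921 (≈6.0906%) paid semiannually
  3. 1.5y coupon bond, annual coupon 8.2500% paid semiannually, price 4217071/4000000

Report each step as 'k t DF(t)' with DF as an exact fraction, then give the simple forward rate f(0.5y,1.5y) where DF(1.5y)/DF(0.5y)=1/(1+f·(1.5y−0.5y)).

1 1/2 1959/2000
2 1 1883/2000
3 3/2 2341/2500
f(0.5y,1.5y) = ((1959/2000)/(2341/2500) − 1)/(1) = 431/9364 ≈ 4.6027%

step 1 [0.5y] zero: DF = P = 1959/2000 ≈ 0.979500
step 2 [1y] swap r/2=117/3842: DF=(1 − 117/3842·(0.979500))/(1+117/3842) = 1883/2000 ≈ 0.941500
step 3 [1.5y] bond c/2=33/800: DF=(4217071/4000000 − 33/800·(0.979500+0.941500))/(1+33/800) = 2341/2500 ≈ 0.936400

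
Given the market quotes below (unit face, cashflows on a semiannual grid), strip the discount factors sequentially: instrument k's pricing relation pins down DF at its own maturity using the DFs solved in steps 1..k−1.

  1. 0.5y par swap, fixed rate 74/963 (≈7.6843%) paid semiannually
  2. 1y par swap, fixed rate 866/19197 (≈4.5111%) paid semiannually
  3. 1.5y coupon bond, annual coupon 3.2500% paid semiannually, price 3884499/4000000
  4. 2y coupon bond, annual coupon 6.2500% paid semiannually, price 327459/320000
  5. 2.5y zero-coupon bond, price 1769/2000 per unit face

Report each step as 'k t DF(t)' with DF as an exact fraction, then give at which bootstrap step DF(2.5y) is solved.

1 1/2 963/1000
2 1 9567/10000
3 3/2 9249/10000
4 2 9061/10000
5 5/2 1769/2000
DF(2.5y) is solved at step 5

step 1 [0.5y] swap r/2=37/963: DF=(1 − 37/963·(0))/(1+37/963) = 963/1000 ≈ 0.963000
step 2 [1y] swap r/2=433/19197: DF=(1 − 433/19197·(0.963000))/(1+433/19197) = 9567/10000 ≈ 0.956700
step 3 [1.5y] bond c/2=13/800: DF=(3884499/4000000 − 13/800·(0.963000+0.956700))/(1+13/800) = 9249/10000 ≈ 0.924900
step 4 [2y] bond c/2=1/32: DF=(327459/320000 − 1/32·(0.963000+0.956700+0.924900))/(1+1/32) = 9061/10000 ≈ 0.906100
step 5 [2.5y] zero: DF = P = 1769/2000 ≈ 0.884500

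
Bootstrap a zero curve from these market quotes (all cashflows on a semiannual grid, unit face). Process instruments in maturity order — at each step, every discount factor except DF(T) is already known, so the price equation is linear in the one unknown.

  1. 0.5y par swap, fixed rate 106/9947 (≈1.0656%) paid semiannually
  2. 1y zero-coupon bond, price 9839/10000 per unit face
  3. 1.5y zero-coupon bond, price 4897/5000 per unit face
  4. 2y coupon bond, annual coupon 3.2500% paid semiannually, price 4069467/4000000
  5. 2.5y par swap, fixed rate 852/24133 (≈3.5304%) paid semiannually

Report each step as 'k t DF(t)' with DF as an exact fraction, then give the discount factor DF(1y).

1 1/2 9947/10000
2 1 9839/10000
3 3/2 4897/5000
4 2 4769/5000
5 5/2 2287/2500
DF(1y) = 9839/10000 ≈ 0.983900

step 1 [0.5y] swap r/2=53/9947: DF=(1 − 53/9947·(0))/(1+53/9947) = 9947/10000 ≈ 0.994700
step 2 [1y] zero: DF = P = 9839/10000 ≈ 0.983900
step 3 [1.5y] zero: DF = P = 4897/5000 ≈ 0.979400
step 4 [2y] bond c/2=13/800: DF=(4069467/4000000 − 13/800·(0.994700+0.983900+0.979400))/(1+13/800) = 4769/5000 ≈ 0.953800
step 5 [2.5y] swap r/2=426/24133: DF=(1 − 426/24133·(0.994700+0.983900+0.979400+0.953800))/(1+426/24133) = 2287/2500 ≈ 0.914800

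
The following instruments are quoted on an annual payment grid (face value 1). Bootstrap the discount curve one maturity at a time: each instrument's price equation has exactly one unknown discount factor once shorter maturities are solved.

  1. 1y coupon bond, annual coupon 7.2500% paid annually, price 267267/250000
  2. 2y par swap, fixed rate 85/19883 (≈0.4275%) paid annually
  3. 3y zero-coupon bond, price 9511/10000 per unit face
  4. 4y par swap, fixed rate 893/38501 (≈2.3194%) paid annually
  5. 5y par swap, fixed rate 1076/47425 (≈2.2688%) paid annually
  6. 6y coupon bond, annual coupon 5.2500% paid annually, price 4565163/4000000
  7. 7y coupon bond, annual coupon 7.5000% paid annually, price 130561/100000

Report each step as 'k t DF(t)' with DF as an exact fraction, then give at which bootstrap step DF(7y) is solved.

step 1 [1y] bond c/1=29/400: DF=(267267/250000 − 29/400·(0))/(1+29/400) = 623/625 ≈ 0.996800
step 2 [2y] swap r/1=85/19883: DF=(1 − 85/19883·(0.996800))/(1+85/19883) = 1983/2000 ≈ 0.991500
step 3 [3y] zero: DF = P = 9511/10000 ≈ 0.951100
step 4 [4y] swap r/1=893/38501: DF=(1 − 893/38501·(0.996800+0.991500+0.951100))/(1+893/38501) = 9107/10000 ≈ 0.910700
step 5 [5y] swap r/1=1076/47425: DF=(1 − 1076/47425·(0.996800+0.991500+0.951100+0.910700))/(1+1076/47425) = 2231/2500 ≈ 0.892400
step 6 [6y] bond c/1=21/400: DF=(4565163/4000000 − 21/400·(0.996800+0.991500+0.951100+0.910700+0.892400))/(1+21/400) = 4239/5000 ≈ 0.847800
step 7 [7y] bond c/1=3/40: DF=(130561/100000 − 3/40·(0.996800+0.991500+0.951100+0.910700+0.892400+0.847800))/(1+3/40) = 1649/2000 ≈ 0.824500

1 1 623/625
2 2 1983/2000
3 3 9511/10000
4 4 9107/10000
5 5 2231/2500
6 6 4239/5000
7 7 1649/2000
DF(7y) is solved at step 7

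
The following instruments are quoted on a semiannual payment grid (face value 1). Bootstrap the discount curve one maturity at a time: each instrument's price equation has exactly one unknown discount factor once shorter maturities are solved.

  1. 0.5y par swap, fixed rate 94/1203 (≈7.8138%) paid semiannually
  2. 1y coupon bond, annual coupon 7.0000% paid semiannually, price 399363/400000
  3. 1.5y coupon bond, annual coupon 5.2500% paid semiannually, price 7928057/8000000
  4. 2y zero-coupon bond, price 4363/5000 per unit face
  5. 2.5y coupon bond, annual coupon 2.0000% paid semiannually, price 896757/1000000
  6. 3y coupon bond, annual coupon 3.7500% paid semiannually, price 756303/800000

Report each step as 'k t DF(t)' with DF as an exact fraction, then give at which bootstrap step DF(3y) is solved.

1 1/2 1203/1250
2 1 9321/10000
3 3/2 2293/2500
4 2 4363/5000
5 5/2 4257/5000
6 3 1689/2000
DF(3y) is solved at step 6

step 1 [0.5y] swap r/2=47/1203: DF=(1 − 47/1203·(0))/(1+47/1203) = 1203/1250 ≈ 0.962400
step 2 [1y] bond c/2=7/200: DF=(399363/400000 − 7/200·(0.962400))/(1+7/200) = 9321/10000 ≈ 0.932100
step 3 [1.5y] bond c/2=21/800: DF=(7928057/8000000 − 21/800·(0.962400+0.932100))/(1+21/800) = 2293/2500 ≈ 0.917200
step 4 [2y] zero: DF = P = 4363/5000 ≈ 0.872600
step 5 [2.5y] bond c/2=1/100: DF=(896757/1000000 − 1/100·(0.962400+0.932100+0.917200+0.872600))/(1+1/100) = 4257/5000 ≈ 0.851400
step 6 [3y] bond c/2=3/160: DF=(756303/800000 − 3/160·(0.962400+0.932100+0.917200+0.872600+0.851400))/(1+3/160) = 1689/2000 ≈ 0.844500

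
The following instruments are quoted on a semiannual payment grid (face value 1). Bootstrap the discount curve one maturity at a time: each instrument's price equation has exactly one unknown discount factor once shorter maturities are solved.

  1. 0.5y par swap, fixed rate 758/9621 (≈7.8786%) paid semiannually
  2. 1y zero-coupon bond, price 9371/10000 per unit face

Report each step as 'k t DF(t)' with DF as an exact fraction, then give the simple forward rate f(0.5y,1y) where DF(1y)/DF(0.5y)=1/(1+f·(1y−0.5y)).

step 1 [0.5y] swap r/2=379/9621: DF=(1 − 379/9621·(0))/(1+379/9621) = 9621/10000 ≈ 0.962100
step 2 [1y] zero: DF = P = 9371/10000 ≈ 0.937100

1 1/2 9621/10000
2 1 9371/10000
f(0.5y,1y) = ((9621/10000)/(9371/10000) − 1)/(1/2) = 500/9371 ≈ 5.3356%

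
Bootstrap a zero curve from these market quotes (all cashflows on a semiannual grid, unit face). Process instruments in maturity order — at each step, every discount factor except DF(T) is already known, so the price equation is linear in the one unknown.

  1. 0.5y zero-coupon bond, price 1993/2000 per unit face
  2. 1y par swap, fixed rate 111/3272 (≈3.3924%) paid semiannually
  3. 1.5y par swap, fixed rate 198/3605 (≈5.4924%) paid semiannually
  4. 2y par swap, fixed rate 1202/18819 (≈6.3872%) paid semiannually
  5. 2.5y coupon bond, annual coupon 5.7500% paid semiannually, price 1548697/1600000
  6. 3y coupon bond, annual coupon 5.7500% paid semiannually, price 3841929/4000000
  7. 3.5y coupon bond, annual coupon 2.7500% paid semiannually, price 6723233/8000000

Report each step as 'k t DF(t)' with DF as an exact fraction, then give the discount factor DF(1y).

1 1/2 1993/2000
2 1 9667/10000
3 3/2 1151/1250
4 2 4399/5000
5 5/2 8357/10000
6 3 8051/10000
7 7/2 7557/10000
DF(1y) = 9667/10000 ≈ 0.966700

step 1 [0.5y] zero: DF = P = 1993/2000 ≈ 0.996500
step 2 [1y] swap r/2=111/6544: DF=(1 − 111/6544·(0.996500))/(1+111/6544) = 9667/10000 ≈ 0.966700
step 3 [1.5y] swap r/2=99/3605: DF=(1 − 99/3605·(0.996500+0.966700))/(1+99/3605) = 1151/1250 ≈ 0.920800
step 4 [2y] swap r/2=601/18819: DF=(1 − 601/18819·(0.996500+0.966700+0.920800))/(1+601/18819) = 4399/5000 ≈ 0.879800
step 5 [2.5y] bond c/2=23/800: DF=(1548697/1600000 − 23/800·(0.996500+0.966700+0.920800+0.879800))/(1+23/800) = 8357/10000 ≈ 0.835700
step 6 [3y] bond c/2=23/800: DF=(3841929/4000000 − 23/800·(0.996500+0.966700+0.920800+0.879800+0.835700))/(1+23/800) = 8051/10000 ≈ 0.805100
step 7 [3.5y] bond c/2=11/800: DF=(6723233/8000000 − 11/800·(0.996500+0.966700+0.920800+0.879800+0.835700+0.805100))/(1+11/800) = 7557/10000 ≈ 0.755700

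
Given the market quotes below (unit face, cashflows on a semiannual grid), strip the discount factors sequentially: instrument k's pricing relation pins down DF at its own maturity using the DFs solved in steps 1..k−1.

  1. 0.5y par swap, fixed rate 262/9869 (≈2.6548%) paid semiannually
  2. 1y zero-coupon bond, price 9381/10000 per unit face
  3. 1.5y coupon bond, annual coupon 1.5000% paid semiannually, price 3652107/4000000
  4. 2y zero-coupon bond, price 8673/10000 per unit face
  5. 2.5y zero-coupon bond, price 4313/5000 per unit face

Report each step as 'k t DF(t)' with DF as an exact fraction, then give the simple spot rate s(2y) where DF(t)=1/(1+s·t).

step 1 [0.5y] swap r/2=131/9869: DF=(1 − 131/9869·(0))/(1+131/9869) = 9869/10000 ≈ 0.986900
step 2 [1y] zero: DF = P = 9381/10000 ≈ 0.938100
step 3 [1.5y] bond c/2=3/400: DF=(3652107/4000000 − 3/400·(0.986900+0.938100))/(1+3/400) = 8919/10000 ≈ 0.891900
step 4 [2y] zero: DF = P = 8673/10000 ≈ 0.867300
step 5 [2.5y] zero: DF = P = 4313/5000 ≈ 0.862600

1 1/2 9869/10000
2 1 9381/10000
3 3/2 8919/10000
4 2 8673/10000
5 5/2 4313/5000
s(2y) = (1/(8673/10000) − 1)/(2) = 1327/17346 ≈ 7.6502%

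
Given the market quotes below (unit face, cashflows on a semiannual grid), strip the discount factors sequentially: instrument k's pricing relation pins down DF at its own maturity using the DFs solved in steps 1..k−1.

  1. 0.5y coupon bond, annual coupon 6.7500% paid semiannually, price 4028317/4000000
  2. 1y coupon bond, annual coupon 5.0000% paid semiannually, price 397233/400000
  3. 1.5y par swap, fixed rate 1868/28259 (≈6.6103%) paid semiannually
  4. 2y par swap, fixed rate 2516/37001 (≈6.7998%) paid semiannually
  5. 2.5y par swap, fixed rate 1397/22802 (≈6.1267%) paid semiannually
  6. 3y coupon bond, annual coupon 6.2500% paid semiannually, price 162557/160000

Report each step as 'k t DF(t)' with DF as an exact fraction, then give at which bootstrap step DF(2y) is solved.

step 1 [0.5y] bond c/2=27/800: DF=(4028317/4000000 − 27/800·(0))/(1+27/800) = 4871/5000 ≈ 0.974200
step 2 [1y] bond c/2=1/40: DF=(397233/400000 − 1/40·(0.974200))/(1+1/40) = 9451/10000 ≈ 0.945100
step 3 [1.5y] swap r/2=934/28259: DF=(1 − 934/28259·(0.974200+0.945100))/(1+934/28259) = 4533/5000 ≈ 0.906600
step 4 [2y] swap r/2=1258/37001: DF=(1 − 1258/37001·(0.974200+0.945100+0.906600))/(1+1258/37001) = 4371/5000 ≈ 0.874200
step 5 [2.5y] swap r/2=1397/45604: DF=(1 − 1397/45604·(0.974200+0.945100+0.906600+0.874200))/(1+1397/45604) = 8603/10000 ≈ 0.860300
step 6 [3y] bond c/2=1/32: DF=(162557/160000 − 1/32·(0.974200+0.945100+0.906600+0.874200+0.860300))/(1+1/32) = 847/1000 ≈ 0.847000

1 1/2 4871/5000
2 1 9451/10000
3 3/2 4533/5000
4 2 4371/5000
5 5/2 8603/10000
6 3 847/1000
DF(2y) is solved at step 4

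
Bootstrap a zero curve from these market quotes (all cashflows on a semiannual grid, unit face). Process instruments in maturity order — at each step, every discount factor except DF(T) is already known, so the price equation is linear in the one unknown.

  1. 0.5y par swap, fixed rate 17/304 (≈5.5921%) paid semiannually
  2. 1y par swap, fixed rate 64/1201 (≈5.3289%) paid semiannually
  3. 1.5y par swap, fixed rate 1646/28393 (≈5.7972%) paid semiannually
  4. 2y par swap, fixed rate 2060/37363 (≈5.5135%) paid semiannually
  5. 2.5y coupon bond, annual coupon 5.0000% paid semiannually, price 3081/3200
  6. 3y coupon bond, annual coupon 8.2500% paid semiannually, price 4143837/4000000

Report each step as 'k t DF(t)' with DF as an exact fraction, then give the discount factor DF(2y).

step 1 [0.5y] swap r/2=17/608: DF=(1 − 17/608·(0))/(1+17/608) = 608/625 ≈ 0.972800
step 2 [1y] swap r/2=32/1201: DF=(1 − 32/1201·(0.972800))/(1+32/1201) = 593/625 ≈ 0.948800
step 3 [1.5y] swap r/2=823/28393: DF=(1 − 823/28393·(0.972800+0.948800))/(1+823/28393) = 9177/10000 ≈ 0.917700
step 4 [2y] swap r/2=1030/37363: DF=(1 − 1030/37363·(0.972800+0.948800+0.917700))/(1+1030/37363) = 897/1000 ≈ 0.897000
step 5 [2.5y] bond c/2=1/40: DF=(3081/3200 − 1/40·(0.972800+0.948800+0.917700+0.897000))/(1+1/40) = 4241/5000 ≈ 0.848200
step 6 [3y] bond c/2=33/800: DF=(4143837/4000000 − 33/800·(0.972800+0.948800+0.917700+0.897000+0.848200))/(1+33/800) = 8133/10000 ≈ 0.813300

1 1/2 608/625
2 1 593/625
3 3/2 9177/10000
4 2 897/1000
5 5/2 4241/5000
6 3 8133/10000
DF(2y) = 897/1000 ≈ 0.897000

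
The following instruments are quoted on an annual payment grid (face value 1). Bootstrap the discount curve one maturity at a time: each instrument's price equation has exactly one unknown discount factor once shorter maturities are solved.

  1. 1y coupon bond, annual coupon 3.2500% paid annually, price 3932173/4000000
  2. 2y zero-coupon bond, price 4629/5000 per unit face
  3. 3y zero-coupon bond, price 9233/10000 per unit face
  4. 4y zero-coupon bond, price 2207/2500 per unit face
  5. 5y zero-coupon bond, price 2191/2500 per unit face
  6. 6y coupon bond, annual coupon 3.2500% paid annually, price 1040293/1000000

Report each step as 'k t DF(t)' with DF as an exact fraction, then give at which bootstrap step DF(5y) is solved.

step 1 [1y] bond c/1=13/400: DF=(3932173/4000000 − 13/400·(0))/(1+13/400) = 9521/10000 ≈ 0.952100
step 2 [2y] zero: DF = P = 4629/5000 ≈ 0.925800
step 3 [3y] zero: DF = P = 9233/10000 ≈ 0.923300
step 4 [4y] zero: DF = P = 2207/2500 ≈ 0.882800
step 5 [5y] zero: DF = P = 2191/2500 ≈ 0.876400
step 6 [6y] bond c/1=13/400: DF=(1040293/1000000 − 13/400·(0.952100+0.925800+0.923300+0.882800+0.876400))/(1+13/400) = 108/125 ≈ 0.864000

1 1 9521/10000
2 2 4629/5000
3 3 9233/10000
4 4 2207/2500
5 5 2191/2500
6 6 108/125
DF(5y) is solved at step 5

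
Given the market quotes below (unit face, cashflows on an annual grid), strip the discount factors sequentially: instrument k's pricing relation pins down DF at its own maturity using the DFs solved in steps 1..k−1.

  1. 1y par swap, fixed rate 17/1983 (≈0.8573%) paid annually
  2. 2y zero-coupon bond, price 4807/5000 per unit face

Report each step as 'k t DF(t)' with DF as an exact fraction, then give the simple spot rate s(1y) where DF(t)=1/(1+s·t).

step 1 [1y] swap r/1=17/1983: DF=(1 − 17/1983·(0))/(1+17/1983) = 1983/2000 ≈ 0.991500
step 2 [2y] zero: DF = P = 4807/5000 ≈ 0.961400

1 1 1983/2000
2 2 4807/5000
s(1y) = (1/(1983/2000) − 1)/(1) = 17/1983 ≈ 0.8573%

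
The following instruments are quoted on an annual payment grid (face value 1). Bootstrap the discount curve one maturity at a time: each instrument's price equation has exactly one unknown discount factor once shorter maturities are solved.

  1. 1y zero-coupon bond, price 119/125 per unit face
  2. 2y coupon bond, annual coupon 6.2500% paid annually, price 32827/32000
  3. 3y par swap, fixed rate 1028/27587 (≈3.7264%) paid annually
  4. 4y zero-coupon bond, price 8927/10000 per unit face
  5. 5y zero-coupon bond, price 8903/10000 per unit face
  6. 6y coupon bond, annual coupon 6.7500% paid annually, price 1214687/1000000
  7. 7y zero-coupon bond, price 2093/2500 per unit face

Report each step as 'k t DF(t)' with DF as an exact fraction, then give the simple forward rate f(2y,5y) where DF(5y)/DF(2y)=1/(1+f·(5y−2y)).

1 1 119/125
2 2 1819/2000
3 3 2243/2500
4 4 8927/10000
5 5 8903/10000
6 6 8507/10000
7 7 2093/2500
f(2y,5y) = ((1819/2000)/(8903/10000) − 1)/(3) = 64/8903 ≈ 0.7189%

step 1 [1y] zero: DF = P = 119/125 ≈ 0.952000
step 2 [2y] bond c/1=1/16: DF=(32827/32000 − 1/16·(0.952000))/(1+1/16) = 1819/2000 ≈ 0.909500
step 3 [3y] swap r/1=1028/27587: DF=(1 − 1028/27587·(0.952000+0.909500))/(1+1028/27587) = 2243/2500 ≈ 0.897200
step 4 [4y] zero: DF = P = 8927/10000 ≈ 0.892700
step 5 [5y] zero: DF = P = 8903/10000 ≈ 0.890300
step 6 [6y] bond c/1=27/400: DF=(1214687/1000000 − 27/400·(0.952000+0.909500+0.897200+0.892700+0.890300))/(1+27/400) = 8507/10000 ≈ 0.850700
step 7 [7y] zero: DF = P = 2093/2500 ≈ 0.837200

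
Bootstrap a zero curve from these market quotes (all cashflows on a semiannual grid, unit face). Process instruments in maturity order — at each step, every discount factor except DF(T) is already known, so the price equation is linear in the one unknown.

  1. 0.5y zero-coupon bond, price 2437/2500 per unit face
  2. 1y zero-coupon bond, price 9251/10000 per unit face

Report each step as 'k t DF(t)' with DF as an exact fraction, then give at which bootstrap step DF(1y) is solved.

1 1/2 2437/2500
2 1 9251/10000
DF(1y) is solved at step 2

step 1 [0.5y] zero: DF = P = 2437/2500 ≈ 0.974800
step 2 [1y] zero: DF = P = 9251/10000 ≈ 0.925100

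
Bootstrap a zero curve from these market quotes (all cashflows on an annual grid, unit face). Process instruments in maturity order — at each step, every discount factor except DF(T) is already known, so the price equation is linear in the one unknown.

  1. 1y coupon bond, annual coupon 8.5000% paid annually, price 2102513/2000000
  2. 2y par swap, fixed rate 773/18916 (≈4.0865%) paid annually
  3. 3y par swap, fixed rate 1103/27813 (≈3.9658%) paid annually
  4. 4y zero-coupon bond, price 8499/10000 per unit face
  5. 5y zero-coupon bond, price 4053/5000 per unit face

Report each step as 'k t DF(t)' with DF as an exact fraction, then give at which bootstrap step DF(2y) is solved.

step 1 [1y] bond c/1=17/200: DF=(2102513/2000000 − 17/200·(0))/(1+17/200) = 9689/10000 ≈ 0.968900
step 2 [2y] swap r/1=773/18916: DF=(1 − 773/18916·(0.968900))/(1+773/18916) = 9227/10000 ≈ 0.922700
step 3 [3y] swap r/1=1103/27813: DF=(1 − 1103/27813·(0.968900+0.922700))/(1+1103/27813) = 8897/10000 ≈ 0.889700
step 4 [4y] zero: DF = P = 8499/10000 ≈ 0.849900
step 5 [5y] zero: DF = P = 4053/5000 ≈ 0.810600

1 1 9689/10000
2 2 9227/10000
3 3 8897/10000
4 4 8499/10000
5 5 4053/5000
DF(2y) is solved at step 2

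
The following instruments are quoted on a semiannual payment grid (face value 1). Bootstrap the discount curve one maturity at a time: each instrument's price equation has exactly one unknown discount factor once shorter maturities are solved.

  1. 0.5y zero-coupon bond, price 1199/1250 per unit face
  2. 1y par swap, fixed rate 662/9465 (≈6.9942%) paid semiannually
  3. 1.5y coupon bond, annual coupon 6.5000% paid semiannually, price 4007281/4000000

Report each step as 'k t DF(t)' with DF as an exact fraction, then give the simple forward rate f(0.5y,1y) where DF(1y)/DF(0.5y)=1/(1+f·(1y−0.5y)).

1 1/2 1199/1250
2 1 4669/5000
3 3/2 9107/10000
f(0.5y,1y) = ((1199/1250)/(4669/5000) − 1)/(1/2) = 254/4669 ≈ 5.4401%

step 1 [0.5y] zero: DF = P = 1199/1250 ≈ 0.959200
step 2 [1y] swap r/2=331/9465: DF=(1 − 331/9465·(0.959200))/(1+331/9465) = 4669/5000 ≈ 0.933800
step 3 [1.5y] bond c/2=13/400: DF=(4007281/4000000 − 13/400·(0.959200+0.933800))/(1+13/400) = 9107/10000 ≈ 0.910700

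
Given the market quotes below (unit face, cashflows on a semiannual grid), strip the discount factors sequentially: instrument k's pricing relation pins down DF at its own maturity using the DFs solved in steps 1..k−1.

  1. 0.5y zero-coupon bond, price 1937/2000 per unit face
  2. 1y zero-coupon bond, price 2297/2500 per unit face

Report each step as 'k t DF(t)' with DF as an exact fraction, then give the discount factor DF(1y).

step 1 [0.5y] zero: DF = P = 1937/2000 ≈ 0.968500
step 2 [1y] zero: DF = P = 2297/2500 ≈ 0.918800

1 1/2 1937/2000
2 1 2297/2500
DF(1y) = 2297/2500 ≈ 0.918800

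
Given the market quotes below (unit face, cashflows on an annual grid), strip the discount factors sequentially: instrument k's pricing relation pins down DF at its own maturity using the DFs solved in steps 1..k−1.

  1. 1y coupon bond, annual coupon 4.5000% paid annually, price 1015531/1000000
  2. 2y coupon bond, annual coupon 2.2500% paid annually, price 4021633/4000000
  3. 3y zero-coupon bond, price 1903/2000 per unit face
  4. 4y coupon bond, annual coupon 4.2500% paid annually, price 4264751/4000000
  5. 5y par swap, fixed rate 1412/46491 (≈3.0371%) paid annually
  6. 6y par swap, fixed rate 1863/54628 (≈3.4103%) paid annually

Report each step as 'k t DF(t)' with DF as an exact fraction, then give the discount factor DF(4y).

1 1 4859/5000
2 2 9619/10000
3 3 1903/2000
4 4 9051/10000
5 5 2147/2500
6 6 8137/10000
DF(4y) = 9051/10000 ≈ 0.905100

step 1 [1y] bond c/1=9/200: DF=(1015531/1000000 − 9/200·(0))/(1+9/200) = 4859/5000 ≈ 0.971800
step 2 [2y] bond c/1=9/400: DF=(4021633/4000000 − 9/400·(0.971800))/(1+9/400) = 9619/10000 ≈ 0.961900
step 3 [3y] zero: DF = P = 1903/2000 ≈ 0.951500
step 4 [4y] bond c/1=17/400: DF=(4264751/4000000 − 17/400·(0.971800+0.961900+0.951500))/(1+17/400) = 9051/10000 ≈ 0.905100
step 5 [5y] swap r/1=1412/46491: DF=(1 − 1412/46491·(0.971800+0.961900+0.951500+0.905100))/(1+1412/46491) = 2147/2500 ≈ 0.858800
step 6 [6y] swap r/1=1863/54628: DF=(1 − 1863/54628·(0.971800+0.961900+0.951500+0.905100+0.858800))/(1+1863/54628) = 8137/10000 ≈ 0.813700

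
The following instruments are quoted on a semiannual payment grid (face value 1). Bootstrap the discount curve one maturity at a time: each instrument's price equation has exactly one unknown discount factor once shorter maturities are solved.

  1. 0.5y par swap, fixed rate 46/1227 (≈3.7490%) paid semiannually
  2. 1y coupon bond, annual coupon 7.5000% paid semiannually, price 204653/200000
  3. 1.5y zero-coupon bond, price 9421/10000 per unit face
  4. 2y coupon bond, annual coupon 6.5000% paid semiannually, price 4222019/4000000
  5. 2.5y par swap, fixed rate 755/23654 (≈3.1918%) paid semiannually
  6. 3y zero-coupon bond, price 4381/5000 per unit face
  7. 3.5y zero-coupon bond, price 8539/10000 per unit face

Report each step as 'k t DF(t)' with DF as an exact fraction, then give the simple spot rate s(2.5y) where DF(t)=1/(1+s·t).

step 1 [0.5y] swap r/2=23/1227: DF=(1 − 23/1227·(0))/(1+23/1227) = 1227/1250 ≈ 0.981600
step 2 [1y] bond c/2=3/80: DF=(204653/200000 − 3/80·(0.981600))/(1+3/80) = 2377/2500 ≈ 0.950800
step 3 [1.5y] zero: DF = P = 9421/10000 ≈ 0.942100
step 4 [2y] bond c/2=13/400: DF=(4222019/4000000 − 13/400·(0.981600+0.950800+0.942100))/(1+13/400) = 4659/5000 ≈ 0.931800
step 5 [2.5y] swap r/2=755/47308: DF=(1 − 755/47308·(0.981600+0.950800+0.942100+0.931800))/(1+755/47308) = 1849/2000 ≈ 0.924500
step 6 [3y] zero: DF = P = 4381/5000 ≈ 0.876200
step 7 [3.5y] zero: DF = P = 8539/10000 ≈ 0.853900

1 1/2 1227/1250
2 1 2377/2500
3 3/2 9421/10000
4 2 4659/5000
5 5/2 1849/2000
6 3 4381/5000
7 7/2 8539/10000
s(2.5y) = (1/(1849/2000) − 1)/(5/2) = 302/9245 ≈ 3.2666%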